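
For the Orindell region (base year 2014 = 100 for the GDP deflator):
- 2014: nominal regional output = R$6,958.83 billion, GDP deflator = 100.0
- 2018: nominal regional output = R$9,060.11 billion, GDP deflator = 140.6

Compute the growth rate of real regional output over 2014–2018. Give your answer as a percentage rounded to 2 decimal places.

-7.40%

Deflate each year: 2014 → 6958.83/1.000 = 6958.83; 2018 → 9060.11/1.406 = 6443.89.
So real regional output changed by 6443.89/6958.83 − 1 = -0.0740, i.e. -7.40%.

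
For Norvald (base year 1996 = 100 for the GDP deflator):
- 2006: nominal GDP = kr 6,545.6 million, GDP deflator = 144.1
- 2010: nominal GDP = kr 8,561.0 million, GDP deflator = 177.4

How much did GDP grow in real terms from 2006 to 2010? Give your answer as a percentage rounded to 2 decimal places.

6.24%

Deflate each year: 2006 → 6545.6/1.441 = 4542.40; 2010 → 8561.0/1.774 = 4825.82.
So real GDP changed by 4825.82/4542.40 − 1 = 0.0624, i.e. 6.24%.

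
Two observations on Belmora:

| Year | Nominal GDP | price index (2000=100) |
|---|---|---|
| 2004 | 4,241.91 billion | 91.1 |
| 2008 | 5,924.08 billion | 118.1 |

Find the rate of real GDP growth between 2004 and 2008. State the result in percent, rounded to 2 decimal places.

7.73%

Deflate each year: 2004 → 4241.91/0.911 = 4656.32; 2008 → 5924.08/1.181 = 5016.16.
So real GDP changed by 5016.16/4656.32 − 1 = 0.0773, i.e. 7.73%.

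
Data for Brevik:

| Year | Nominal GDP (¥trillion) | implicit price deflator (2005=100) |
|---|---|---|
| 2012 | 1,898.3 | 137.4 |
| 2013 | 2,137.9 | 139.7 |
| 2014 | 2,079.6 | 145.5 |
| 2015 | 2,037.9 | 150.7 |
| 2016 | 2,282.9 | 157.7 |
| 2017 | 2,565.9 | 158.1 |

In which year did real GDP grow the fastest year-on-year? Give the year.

2017

2013: real = 2137.9/1.397 = 1530.35; growth vs 2012 (1381.59) = 10.77%.
2014: real = 2079.6/1.455 = 1429.28; growth vs 2013 (1530.35) = -6.60%.
2015: real = 2037.9/1.507 = 1352.29; growth vs 2014 (1429.28) = -5.39%.
2016: real = 2282.9/1.577 = 1447.62; growth vs 2015 (1352.29) = 7.05%.
2017: real = 2565.9/1.581 = 1622.96; growth vs 2016 (1447.62) = 12.11%.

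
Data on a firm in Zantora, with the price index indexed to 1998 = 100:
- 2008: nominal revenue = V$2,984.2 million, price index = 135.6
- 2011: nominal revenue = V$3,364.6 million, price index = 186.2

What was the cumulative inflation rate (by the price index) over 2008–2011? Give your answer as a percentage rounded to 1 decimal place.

Price-level change = 186.2 / 135.6 − 1 = 0.3732.

37.3%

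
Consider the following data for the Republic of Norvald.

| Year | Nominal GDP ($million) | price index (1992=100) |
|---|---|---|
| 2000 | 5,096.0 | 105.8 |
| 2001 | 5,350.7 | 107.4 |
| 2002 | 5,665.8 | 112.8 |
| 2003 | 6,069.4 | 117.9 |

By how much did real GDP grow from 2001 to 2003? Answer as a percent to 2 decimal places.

3.33%

Real GDP 2001 = 5350.7/1.074 = 4982.03.
Real GDP 2003 = 6069.4/1.179 = 5147.92.
Change = 5147.92/4982.03 − 1 = 0.0333.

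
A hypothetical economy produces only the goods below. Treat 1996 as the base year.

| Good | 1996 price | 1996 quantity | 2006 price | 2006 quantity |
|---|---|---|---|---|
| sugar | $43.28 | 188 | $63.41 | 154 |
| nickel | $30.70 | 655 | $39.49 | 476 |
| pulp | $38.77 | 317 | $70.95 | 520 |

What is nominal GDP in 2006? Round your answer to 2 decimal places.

Nominal GDP 2006 = Σ (p_2006 × q_2006) = 63.41·154 + 39.49·476 + 70.95·520 = 65456.38.

$65456.38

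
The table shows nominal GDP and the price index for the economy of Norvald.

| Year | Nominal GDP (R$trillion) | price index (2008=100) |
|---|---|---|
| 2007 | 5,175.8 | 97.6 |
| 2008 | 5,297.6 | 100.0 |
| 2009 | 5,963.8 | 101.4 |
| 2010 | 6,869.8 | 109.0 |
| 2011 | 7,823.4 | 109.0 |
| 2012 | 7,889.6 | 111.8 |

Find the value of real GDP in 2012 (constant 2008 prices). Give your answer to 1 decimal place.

R$7,056.9 trillion

Real GDP 2012 = 7889.6 / 1.118 = 7056.89.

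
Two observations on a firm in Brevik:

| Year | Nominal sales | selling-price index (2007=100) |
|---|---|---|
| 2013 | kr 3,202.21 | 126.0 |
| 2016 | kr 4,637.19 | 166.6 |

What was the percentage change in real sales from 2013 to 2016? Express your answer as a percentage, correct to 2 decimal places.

Deflate each year: 2013 → 3202.21/1.260 = 2541.44; 2016 → 4637.19/1.666 = 2783.43.
So real sales changed by 2783.43/2541.44 − 1 = 0.0952, i.e. 9.52%.

9.52%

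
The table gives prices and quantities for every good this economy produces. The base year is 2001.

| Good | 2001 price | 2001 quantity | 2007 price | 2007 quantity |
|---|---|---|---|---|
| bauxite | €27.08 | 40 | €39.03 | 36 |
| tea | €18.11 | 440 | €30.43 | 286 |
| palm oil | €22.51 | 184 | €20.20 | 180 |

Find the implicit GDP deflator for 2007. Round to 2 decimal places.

Nominal GDP 2007 = 39.03·36 + 30.43·286 + 20.20·180 = 13744.06.
Real GDP 2007 (at 2001 prices) = 27.08·36 + 18.11·286 + 22.51·180 = 10206.14.
Deflator = Nominal/Real × 100 = 13744.06/10206.14 × 100 = 134.665.

134.66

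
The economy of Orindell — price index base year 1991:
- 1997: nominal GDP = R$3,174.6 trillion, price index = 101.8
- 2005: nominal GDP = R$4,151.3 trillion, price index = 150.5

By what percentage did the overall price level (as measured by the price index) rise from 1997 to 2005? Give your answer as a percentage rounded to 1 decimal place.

Price-level change = 150.5 / 101.8 − 1 = 0.4784.

47.8%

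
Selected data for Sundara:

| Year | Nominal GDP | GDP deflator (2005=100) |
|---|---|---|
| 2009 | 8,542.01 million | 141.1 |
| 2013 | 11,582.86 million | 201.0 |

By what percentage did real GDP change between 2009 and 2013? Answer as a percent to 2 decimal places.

Deflate each year: 2009 → 8542.01/1.411 = 6053.87; 2013 → 11582.86/2.010 = 5762.62.
So real GDP changed by 5762.62/6053.87 − 1 = -0.0481, i.e. -4.81%.

-4.81%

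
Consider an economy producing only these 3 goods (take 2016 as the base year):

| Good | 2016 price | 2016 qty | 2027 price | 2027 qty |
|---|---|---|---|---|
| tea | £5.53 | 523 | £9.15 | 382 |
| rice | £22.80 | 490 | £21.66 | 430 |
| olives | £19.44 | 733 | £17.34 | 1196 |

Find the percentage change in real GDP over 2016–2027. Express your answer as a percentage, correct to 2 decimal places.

24.20%

Real GDP 2016 = Nominal GDP 2016 = 5.53·523 + 22.80·490 + 19.44·733 = 28313.71.
Real GDP 2027 (at 2016 prices) = 5.53·382 + 22.80·430 + 19.44·1196 = 35166.70.
Real growth = 35166.70/28313.71 − 1 = 0.2420.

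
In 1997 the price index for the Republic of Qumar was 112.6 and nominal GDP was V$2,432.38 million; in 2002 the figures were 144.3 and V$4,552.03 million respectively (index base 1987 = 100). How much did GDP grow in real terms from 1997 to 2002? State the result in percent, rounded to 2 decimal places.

Deflate each year: 1997 → 2432.38/1.126 = 2160.20; 2002 → 4552.03/1.443 = 3154.56.
So real GDP changed by 3154.56/2160.20 − 1 = 0.4603, i.e. 46.03%.

46.03%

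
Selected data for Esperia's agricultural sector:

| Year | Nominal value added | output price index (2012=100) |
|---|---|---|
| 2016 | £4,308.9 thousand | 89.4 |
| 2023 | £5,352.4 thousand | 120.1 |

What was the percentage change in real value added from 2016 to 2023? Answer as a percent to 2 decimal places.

-7.54%

Real value added 2016 = 4308.9 / 0.894 = 4819.80.
Real value added 2023 = 5352.4 / 1.201 = 4456.62.
Real growth = 4456.62 / 4819.80 − 1 = -0.0754.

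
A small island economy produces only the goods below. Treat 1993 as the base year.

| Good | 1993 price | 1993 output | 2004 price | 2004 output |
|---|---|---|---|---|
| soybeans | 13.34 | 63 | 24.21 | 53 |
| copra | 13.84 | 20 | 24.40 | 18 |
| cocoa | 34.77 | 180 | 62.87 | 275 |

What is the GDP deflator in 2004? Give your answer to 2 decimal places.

Nominal GDP 2004 = 24.21·53 + 24.40·18 + 62.87·275 = 19011.58.
Real GDP 2004 (at 1993 prices) = 13.34·53 + 13.84·18 + 34.77·275 = 10517.89.
Deflator = Nominal/Real × 100 = 19011.58/10517.89 × 100 = 180.755.

180.75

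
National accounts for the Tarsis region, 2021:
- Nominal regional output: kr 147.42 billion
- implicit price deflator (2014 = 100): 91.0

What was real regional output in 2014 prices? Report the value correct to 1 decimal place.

Real regional output = Nominal / (implicit price deflator/100) = 147.42 / 0.910 = 162.00.

kr 162.0 billion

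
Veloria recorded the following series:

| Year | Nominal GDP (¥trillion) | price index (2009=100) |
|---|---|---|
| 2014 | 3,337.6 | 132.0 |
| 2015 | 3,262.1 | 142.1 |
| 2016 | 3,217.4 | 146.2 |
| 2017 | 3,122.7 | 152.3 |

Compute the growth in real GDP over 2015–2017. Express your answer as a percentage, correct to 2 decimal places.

Real GDP 2015 = 3262.1/1.421 = 2295.64.
Real GDP 2017 = 3122.7/1.523 = 2050.36.
Change = 2050.36/2295.64 − 1 = -0.1068.

-10.68%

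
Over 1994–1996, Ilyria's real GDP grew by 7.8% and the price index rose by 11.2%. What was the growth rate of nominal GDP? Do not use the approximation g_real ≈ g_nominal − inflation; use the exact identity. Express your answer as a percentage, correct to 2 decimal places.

19.87%

(1 + g_nom) = (1 + g_real)(1 + π) = 1.0780 × 1.1120 = 1.19874.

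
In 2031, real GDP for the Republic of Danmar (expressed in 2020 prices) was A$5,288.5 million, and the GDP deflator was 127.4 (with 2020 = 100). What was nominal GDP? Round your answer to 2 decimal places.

A$6,737.55 million

Nominal GDP = Real × (GDP deflator/100) = 5288.5 × 1.274 = 6737.55.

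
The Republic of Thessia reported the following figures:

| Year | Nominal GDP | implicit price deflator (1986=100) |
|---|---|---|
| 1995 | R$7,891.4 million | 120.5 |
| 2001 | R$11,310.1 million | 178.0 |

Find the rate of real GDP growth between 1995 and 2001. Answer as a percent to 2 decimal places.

Deflate each year: 1995 → 7891.4/1.205 = 6548.88; 2001 → 11310.1/1.780 = 6353.99.
So real GDP changed by 6353.99/6548.88 − 1 = -0.0298, i.e. -2.98%.

-2.98%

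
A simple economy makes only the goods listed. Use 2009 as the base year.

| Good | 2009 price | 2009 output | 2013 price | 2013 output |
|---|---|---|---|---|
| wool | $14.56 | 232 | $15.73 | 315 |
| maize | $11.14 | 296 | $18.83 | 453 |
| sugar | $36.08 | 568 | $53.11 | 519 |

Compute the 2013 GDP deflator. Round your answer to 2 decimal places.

144.75

Nominal GDP 2013 = 15.73·315 + 18.83·453 + 53.11·519 = 41049.03.
Real GDP 2013 (at 2009 prices) = 14.56·315 + 11.14·453 + 36.08·519 = 28358.34.
Deflator = Nominal/Real × 100 = 41049.03/28358.34 × 100 = 144.751.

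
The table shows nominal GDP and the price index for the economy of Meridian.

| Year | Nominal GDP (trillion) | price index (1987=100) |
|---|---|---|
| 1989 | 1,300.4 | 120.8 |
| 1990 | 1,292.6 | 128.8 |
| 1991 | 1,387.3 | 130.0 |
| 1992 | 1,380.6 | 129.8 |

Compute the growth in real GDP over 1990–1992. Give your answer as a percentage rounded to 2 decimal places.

5.99%

Real GDP 1990 = 1292.6/1.288 = 1003.57.
Real GDP 1992 = 1380.6/1.298 = 1063.64.
Change = 1063.64/1003.57 − 1 = 0.0599.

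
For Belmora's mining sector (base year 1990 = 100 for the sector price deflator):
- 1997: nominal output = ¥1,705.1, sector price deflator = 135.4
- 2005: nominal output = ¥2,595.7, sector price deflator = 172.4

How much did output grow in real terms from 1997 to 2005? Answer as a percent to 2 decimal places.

19.56%

Real output 1997 = 1705.1 / 1.354 = 1259.31.
Real output 2005 = 2595.7 / 1.724 = 1505.63.
Real growth = 1505.63 / 1259.31 − 1 = 0.1956.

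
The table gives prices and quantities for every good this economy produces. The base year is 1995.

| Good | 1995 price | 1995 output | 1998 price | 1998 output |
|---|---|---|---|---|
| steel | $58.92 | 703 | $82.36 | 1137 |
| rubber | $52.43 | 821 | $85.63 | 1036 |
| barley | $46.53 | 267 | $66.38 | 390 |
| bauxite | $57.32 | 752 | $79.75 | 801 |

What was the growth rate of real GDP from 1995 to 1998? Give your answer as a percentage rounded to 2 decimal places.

32.41%

Real GDP 1995 = Nominal GDP 1995 = 58.92·703 + 52.43·821 + 46.53·267 + 57.32·752 = 139993.94.
Real GDP 1998 (at 1995 prices) = 58.92·1137 + 52.43·1036 + 46.53·390 + 57.32·801 = 185369.54.
Real growth = 185369.54/139993.94 − 1 = 0.3241.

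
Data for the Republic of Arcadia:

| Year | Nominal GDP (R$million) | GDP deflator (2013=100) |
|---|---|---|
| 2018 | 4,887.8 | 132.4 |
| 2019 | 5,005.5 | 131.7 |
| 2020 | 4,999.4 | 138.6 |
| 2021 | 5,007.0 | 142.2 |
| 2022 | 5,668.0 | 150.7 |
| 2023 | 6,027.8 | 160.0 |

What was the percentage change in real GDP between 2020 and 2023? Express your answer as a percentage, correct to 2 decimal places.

4.44%

Real GDP 2020 = 4999.4/1.386 = 3607.07.
Real GDP 2023 = 6027.8/1.600 = 3767.38.
Change = 3767.38/3607.07 − 1 = 0.0444.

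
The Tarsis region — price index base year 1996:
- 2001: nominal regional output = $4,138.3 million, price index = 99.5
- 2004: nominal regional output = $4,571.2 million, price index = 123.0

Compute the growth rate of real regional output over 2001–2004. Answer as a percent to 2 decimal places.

-10.64%

Deflate each year: 2001 → 4138.3/0.995 = 4159.10; 2004 → 4571.2/1.230 = 3716.42.
So real regional output changed by 3716.42/4159.10 − 1 = -0.1064, i.e. -10.64%.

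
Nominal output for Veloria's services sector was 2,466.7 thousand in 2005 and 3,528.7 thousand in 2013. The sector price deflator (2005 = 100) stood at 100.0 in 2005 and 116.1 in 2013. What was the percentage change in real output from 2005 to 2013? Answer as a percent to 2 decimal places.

Real output 2005 = 2466.7 / 1.000 = 2466.70.
Real output 2013 = 3528.7 / 1.161 = 3039.36.
Real growth = 3039.36 / 2466.70 − 1 = 0.2322.

23.22%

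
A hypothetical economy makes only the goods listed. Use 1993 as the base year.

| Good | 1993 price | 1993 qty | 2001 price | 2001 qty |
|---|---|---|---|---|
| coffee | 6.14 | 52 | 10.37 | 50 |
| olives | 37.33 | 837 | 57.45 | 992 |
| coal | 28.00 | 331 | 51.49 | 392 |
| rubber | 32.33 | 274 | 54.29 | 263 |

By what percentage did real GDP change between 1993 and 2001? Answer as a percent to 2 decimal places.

14.34%

Real GDP 1993 = Nominal GDP 1993 = 6.14·52 + 37.33·837 + 28.00·331 + 32.33·274 = 49690.91.
Real GDP 2001 (at 1993 prices) = 6.14·50 + 37.33·992 + 28.00·392 + 32.33·263 = 56817.15.
Real growth = 56817.15/49690.91 − 1 = 0.1434.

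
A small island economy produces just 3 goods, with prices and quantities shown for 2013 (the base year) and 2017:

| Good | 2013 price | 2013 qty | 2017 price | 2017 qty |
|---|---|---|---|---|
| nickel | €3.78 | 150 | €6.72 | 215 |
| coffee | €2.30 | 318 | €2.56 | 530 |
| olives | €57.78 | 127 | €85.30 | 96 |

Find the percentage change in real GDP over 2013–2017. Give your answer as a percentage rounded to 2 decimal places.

-12.25%

Real GDP 2013 = Nominal GDP 2013 = 3.78·150 + 2.30·318 + 57.78·127 = 8636.46.
Real GDP 2017 (at 2013 prices) = 3.78·215 + 2.30·530 + 57.78·96 = 7578.58.
Real growth = 7578.58/8636.46 − 1 = -0.1225.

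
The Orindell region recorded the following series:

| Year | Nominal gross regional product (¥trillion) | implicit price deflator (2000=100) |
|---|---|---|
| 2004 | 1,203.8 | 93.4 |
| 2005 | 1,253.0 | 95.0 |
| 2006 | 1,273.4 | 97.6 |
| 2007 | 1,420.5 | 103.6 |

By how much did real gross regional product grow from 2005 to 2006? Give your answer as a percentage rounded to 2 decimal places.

Real gross regional product 2005 = 1253.0/0.950 = 1318.95.
Real gross regional product 2006 = 1273.4/0.976 = 1304.71.
Change = 1304.71/1318.95 − 1 = -0.0108.

-1.08%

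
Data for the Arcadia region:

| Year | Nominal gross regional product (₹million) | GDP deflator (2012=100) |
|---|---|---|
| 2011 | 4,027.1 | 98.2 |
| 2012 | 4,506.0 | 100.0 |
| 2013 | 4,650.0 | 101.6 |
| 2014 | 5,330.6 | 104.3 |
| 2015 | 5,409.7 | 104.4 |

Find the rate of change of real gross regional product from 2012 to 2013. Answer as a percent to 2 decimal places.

1.57%

Real gross regional product 2012 = 4506.0/1.000 = 4506.00.
Real gross regional product 2013 = 4650.0/1.016 = 4576.77.
Change = 4576.77/4506.00 − 1 = 0.0157.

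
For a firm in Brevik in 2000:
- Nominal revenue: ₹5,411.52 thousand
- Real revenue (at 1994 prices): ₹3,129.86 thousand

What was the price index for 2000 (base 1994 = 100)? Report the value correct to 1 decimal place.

price index = (Nominal / Real) × 100 = 5411.52 / 3129.86 × 100 = 172.90.

172.9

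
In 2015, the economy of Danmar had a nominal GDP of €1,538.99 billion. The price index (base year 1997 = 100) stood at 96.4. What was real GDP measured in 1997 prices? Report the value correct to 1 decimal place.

Real GDP = Nominal / (price index/100) = 1538.99 / 0.964 = 1596.46.

€1,596.5 billion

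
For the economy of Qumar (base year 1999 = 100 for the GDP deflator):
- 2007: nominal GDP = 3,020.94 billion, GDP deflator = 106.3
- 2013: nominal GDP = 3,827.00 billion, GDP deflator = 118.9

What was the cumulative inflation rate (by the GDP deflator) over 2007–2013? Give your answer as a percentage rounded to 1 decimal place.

11.9%

Price-level change = 118.9 / 106.3 − 1 = 0.1185.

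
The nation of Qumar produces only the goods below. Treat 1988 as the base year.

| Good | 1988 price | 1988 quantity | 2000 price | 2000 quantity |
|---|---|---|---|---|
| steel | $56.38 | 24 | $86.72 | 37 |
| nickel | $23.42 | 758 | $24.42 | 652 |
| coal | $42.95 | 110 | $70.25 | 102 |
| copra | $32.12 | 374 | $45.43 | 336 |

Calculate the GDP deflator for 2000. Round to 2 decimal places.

127.76

Nominal GDP 2000 = 86.72·37 + 24.42·652 + 70.25·102 + 45.43·336 = 41560.46.
Real GDP 2000 (at 1988 prices) = 56.38·37 + 23.42·652 + 42.95·102 + 32.12·336 = 32529.12.
Deflator = Nominal/Real × 100 = 41560.46/32529.12 × 100 = 127.764.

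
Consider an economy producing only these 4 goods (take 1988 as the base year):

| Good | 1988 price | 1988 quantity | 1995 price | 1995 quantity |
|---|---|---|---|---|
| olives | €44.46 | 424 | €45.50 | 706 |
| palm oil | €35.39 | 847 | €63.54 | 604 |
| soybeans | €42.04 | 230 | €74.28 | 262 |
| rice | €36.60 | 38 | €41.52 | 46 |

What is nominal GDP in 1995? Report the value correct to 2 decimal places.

€91872.44

Nominal GDP 1995 = Σ (p_1995 × q_1995) = 45.50·706 + 63.54·604 + 74.28·262 + 41.52·46 = 91872.44.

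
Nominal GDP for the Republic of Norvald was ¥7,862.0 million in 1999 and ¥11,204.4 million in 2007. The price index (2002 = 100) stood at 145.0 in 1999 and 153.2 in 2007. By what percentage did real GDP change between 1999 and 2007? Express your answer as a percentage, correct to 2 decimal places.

34.89%

Real GDP 1999 = 7862.0 / 1.450 = 5422.07.
Real GDP 2007 = 11204.4 / 1.532 = 7313.58.
Real growth = 7313.58 / 5422.07 − 1 = 0.3489.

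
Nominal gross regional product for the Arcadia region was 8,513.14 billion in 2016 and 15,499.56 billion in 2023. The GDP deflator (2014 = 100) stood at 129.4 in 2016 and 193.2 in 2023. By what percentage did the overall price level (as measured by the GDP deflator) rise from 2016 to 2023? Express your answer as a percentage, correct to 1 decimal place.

49.3%

Price-level change = 193.2 / 129.4 − 1 = 0.4930.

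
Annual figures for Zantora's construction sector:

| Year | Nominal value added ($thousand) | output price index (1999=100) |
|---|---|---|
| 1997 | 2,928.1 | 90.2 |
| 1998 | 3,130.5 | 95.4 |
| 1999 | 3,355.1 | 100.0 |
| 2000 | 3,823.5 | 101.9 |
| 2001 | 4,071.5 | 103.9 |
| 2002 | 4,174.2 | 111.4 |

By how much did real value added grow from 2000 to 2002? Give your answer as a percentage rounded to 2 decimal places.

-0.14%

Real value added 2000 = 3823.5/1.019 = 3752.21.
Real value added 2002 = 4174.2/1.114 = 3747.04.
Change = 3747.04/3752.21 − 1 = -0.0014.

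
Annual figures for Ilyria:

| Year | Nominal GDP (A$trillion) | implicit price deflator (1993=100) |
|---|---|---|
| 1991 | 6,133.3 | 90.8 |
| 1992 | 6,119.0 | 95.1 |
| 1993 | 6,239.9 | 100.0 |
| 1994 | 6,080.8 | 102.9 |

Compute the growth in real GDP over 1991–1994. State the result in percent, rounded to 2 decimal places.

-12.51%

Real GDP 1991 = 6133.3/0.908 = 6754.74.
Real GDP 1994 = 6080.8/1.029 = 5909.43.
Change = 5909.43/6754.74 − 1 = -0.1251.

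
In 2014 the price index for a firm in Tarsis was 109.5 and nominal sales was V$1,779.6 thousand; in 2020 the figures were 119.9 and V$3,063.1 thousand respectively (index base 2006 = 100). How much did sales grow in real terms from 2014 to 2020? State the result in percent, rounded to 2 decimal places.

Real sales 2014 = 1779.6 / 1.095 = 1625.21.
Real sales 2020 = 3063.1 / 1.199 = 2554.71.
Real growth = 2554.71 / 1625.21 − 1 = 0.5719.

57.19%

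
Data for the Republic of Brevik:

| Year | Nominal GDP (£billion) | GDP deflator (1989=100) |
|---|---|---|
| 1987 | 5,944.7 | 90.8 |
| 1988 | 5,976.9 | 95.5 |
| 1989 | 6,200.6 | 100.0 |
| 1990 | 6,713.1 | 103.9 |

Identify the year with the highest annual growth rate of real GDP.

1988: real = 5976.9/0.955 = 6258.53; growth vs 1987 (6547.03) = -4.41%.
1989: real = 6200.6/1.000 = 6200.60; growth vs 1988 (6258.53) = -0.93%.
1990: real = 6713.1/1.039 = 6461.12; growth vs 1989 (6200.60) = 4.20%.

1990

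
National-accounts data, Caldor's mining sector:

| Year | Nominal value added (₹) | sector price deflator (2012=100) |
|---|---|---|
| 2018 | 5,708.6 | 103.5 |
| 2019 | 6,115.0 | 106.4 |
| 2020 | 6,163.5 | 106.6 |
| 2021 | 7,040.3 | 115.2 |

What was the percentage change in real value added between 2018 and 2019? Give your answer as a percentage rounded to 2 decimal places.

Real value added 2018 = 5708.6/1.035 = 5515.56.
Real value added 2019 = 6115.0/1.064 = 5747.18.
Change = 5747.18/5515.56 − 1 = 0.0420.

4.20%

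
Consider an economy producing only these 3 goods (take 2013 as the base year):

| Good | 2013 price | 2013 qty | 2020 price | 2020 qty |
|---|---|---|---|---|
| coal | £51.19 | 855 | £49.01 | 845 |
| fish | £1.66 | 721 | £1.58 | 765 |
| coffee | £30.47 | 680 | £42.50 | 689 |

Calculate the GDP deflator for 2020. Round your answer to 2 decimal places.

109.75

Nominal GDP 2020 = 49.01·845 + 1.58·765 + 42.50·689 = 71904.65.
Real GDP 2020 (at 2013 prices) = 51.19·845 + 1.66·765 + 30.47·689 = 65519.28.
Deflator = Nominal/Real × 100 = 71904.65/65519.28 × 100 = 109.746.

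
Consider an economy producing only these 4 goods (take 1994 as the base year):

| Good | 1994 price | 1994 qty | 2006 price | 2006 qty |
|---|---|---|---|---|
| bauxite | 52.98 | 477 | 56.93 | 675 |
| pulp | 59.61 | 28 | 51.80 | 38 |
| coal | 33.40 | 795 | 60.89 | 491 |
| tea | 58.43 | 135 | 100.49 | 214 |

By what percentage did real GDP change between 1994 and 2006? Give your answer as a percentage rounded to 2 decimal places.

9.04%

Real GDP 1994 = Nominal GDP 1994 = 52.98·477 + 59.61·28 + 33.40·795 + 58.43·135 = 61381.59.
Real GDP 2006 (at 1994 prices) = 52.98·675 + 59.61·38 + 33.40·491 + 58.43·214 = 66930.10.
Real growth = 66930.10/61381.59 − 1 = 0.0904.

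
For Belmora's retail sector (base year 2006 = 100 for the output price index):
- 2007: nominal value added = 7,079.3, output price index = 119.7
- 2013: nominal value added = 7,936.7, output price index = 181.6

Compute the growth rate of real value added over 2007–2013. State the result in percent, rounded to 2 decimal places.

Deflate each year: 2007 → 7079.3/1.197 = 5914.20; 2013 → 7936.7/1.816 = 4370.43.
So real value added changed by 4370.43/5914.20 − 1 = -0.2610, i.e. -26.10%.

-26.10%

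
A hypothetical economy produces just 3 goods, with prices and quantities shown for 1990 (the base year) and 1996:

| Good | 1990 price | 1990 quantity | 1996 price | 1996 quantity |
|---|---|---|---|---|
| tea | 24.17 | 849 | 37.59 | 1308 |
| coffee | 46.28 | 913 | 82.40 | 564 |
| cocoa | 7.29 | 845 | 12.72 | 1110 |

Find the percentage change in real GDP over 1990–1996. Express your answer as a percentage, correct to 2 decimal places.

-4.53%

Real GDP 1990 = Nominal GDP 1990 = 24.17·849 + 46.28·913 + 7.29·845 = 68934.02.
Real GDP 1996 (at 1990 prices) = 24.17·1308 + 46.28·564 + 7.29·1110 = 65808.18.
Real growth = 65808.18/68934.02 − 1 = -0.0453.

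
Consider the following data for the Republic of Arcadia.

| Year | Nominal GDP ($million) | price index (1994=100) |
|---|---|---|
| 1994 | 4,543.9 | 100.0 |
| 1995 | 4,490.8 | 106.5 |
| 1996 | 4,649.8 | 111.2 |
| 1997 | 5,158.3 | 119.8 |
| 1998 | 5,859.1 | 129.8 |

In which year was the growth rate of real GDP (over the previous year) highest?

1998

1995: real = 4490.8/1.065 = 4216.71; growth vs 1994 (4543.90) = -7.20%.
1996: real = 4649.8/1.112 = 4181.47; growth vs 1995 (4216.71) = -0.84%.
1997: real = 5158.3/1.198 = 4305.76; growth vs 1996 (4181.47) = 2.97%.
1998: real = 5859.1/1.298 = 4513.94; growth vs 1997 (4305.76) = 4.83%.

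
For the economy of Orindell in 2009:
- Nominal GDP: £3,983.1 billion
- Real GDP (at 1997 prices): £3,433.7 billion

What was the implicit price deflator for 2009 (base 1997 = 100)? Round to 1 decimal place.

116.0

implicit price deflator = (Nominal / Real) × 100 = 3983.1 / 3433.7 × 100 = 116.00.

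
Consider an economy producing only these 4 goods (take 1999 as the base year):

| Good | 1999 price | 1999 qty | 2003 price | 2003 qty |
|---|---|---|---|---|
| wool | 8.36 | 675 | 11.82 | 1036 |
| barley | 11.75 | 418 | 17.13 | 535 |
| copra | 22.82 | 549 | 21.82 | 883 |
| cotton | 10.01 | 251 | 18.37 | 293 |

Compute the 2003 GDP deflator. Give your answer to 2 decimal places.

121.11

Nominal GDP 2003 = 11.82·1036 + 17.13·535 + 21.82·883 + 18.37·293 = 46059.54.
Real GDP 2003 (at 1999 prices) = 8.36·1036 + 11.75·535 + 22.82·883 + 10.01·293 = 38030.20.
Deflator = Nominal/Real × 100 = 46059.54/38030.20 × 100 = 121.113.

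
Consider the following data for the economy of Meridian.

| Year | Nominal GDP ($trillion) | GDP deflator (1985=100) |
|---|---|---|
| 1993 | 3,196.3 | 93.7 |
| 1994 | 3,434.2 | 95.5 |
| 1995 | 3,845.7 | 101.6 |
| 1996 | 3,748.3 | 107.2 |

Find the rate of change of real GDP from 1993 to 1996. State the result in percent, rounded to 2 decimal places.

Real GDP 1993 = 3196.3/0.937 = 3411.21.
Real GDP 1996 = 3748.3/1.072 = 3496.55.
Change = 3496.55/3411.21 − 1 = 0.0250.

2.50%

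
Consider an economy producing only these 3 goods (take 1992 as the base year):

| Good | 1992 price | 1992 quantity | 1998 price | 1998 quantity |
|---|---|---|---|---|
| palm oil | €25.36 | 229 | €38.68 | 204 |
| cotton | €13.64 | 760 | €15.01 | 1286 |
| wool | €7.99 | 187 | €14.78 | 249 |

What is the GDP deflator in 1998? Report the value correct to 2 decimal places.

124.97

Nominal GDP 1998 = 38.68·204 + 15.01·1286 + 14.78·249 = 30873.80.
Real GDP 1998 (at 1992 prices) = 25.36·204 + 13.64·1286 + 7.99·249 = 24703.99.
Deflator = Nominal/Real × 100 = 30873.80/24703.99 × 100 = 124.975.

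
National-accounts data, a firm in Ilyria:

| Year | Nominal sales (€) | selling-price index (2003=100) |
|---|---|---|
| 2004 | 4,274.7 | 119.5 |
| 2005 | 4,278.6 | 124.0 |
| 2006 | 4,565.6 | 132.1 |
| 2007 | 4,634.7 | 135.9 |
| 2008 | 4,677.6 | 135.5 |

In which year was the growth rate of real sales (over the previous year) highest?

2005: real = 4278.6/1.240 = 3450.48; growth vs 2004 (3577.15) = -3.54%.
2006: real = 4565.6/1.321 = 3456.17; growth vs 2005 (3450.48) = 0.16%.
2007: real = 4634.7/1.359 = 3410.38; growth vs 2006 (3456.17) = -1.32%.
2008: real = 4677.6/1.355 = 3452.10; growth vs 2007 (3410.38) = 1.22%.

2008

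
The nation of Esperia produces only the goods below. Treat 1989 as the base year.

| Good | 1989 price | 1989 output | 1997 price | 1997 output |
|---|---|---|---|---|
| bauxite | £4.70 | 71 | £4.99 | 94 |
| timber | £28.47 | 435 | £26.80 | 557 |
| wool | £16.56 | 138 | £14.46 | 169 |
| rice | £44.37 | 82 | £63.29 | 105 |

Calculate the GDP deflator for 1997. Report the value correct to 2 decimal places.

103.07

Nominal GDP 1997 = 4.99·94 + 26.80·557 + 14.46·169 + 63.29·105 = 24485.85.
Real GDP 1997 (at 1989 prices) = 4.70·94 + 28.47·557 + 16.56·169 + 44.37·105 = 23757.08.
Deflator = Nominal/Real × 100 = 24485.85/23757.08 × 100 = 103.068.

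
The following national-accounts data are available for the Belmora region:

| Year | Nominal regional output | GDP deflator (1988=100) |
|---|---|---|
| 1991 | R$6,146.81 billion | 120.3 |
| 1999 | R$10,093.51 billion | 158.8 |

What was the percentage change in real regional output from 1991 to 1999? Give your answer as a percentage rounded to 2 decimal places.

Deflate each year: 1991 → 6146.81/1.203 = 5109.57; 1999 → 10093.51/1.588 = 6356.11.
So real regional output changed by 6356.11/5109.57 − 1 = 0.2440, i.e. 24.40%.

24.40%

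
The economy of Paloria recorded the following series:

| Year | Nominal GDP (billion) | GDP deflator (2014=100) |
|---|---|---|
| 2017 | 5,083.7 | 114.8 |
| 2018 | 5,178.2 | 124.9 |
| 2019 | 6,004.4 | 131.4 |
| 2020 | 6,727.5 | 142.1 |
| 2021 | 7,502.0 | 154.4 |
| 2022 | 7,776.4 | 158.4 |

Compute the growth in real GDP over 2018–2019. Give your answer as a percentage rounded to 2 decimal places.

10.22%

Real GDP 2018 = 5178.2/1.249 = 4145.88.
Real GDP 2019 = 6004.4/1.314 = 4569.56.
Change = 4569.56/4145.88 − 1 = 0.1022.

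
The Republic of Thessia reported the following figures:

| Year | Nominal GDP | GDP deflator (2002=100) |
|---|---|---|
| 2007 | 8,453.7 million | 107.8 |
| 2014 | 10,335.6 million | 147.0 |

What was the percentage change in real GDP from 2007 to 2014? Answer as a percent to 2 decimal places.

-10.34%

Real GDP 2007 = 8453.7 / 1.078 = 7842.02.
Real GDP 2014 = 10335.6 / 1.470 = 7031.02.
Real growth = 7031.02 / 7842.02 − 1 = -0.1034.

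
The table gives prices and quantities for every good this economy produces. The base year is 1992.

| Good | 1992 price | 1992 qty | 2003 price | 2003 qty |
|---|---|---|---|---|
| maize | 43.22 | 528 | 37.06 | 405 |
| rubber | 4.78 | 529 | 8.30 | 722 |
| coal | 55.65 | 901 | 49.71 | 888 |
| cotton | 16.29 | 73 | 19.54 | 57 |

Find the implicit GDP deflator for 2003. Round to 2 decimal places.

Nominal GDP 2003 = 37.06·405 + 8.30·722 + 49.71·888 + 19.54·57 = 66258.16.
Real GDP 2003 (at 1992 prices) = 43.22·405 + 4.78·722 + 55.65·888 + 16.29·57 = 71300.99.
Deflator = Nominal/Real × 100 = 66258.16/71300.99 × 100 = 92.927.

92.93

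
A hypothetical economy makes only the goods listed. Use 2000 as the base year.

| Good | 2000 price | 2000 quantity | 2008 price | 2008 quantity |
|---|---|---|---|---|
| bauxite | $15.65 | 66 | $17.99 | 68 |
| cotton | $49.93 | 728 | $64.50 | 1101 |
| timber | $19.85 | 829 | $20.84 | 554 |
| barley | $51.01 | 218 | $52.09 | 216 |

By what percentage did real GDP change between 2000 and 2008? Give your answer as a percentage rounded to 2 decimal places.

Real GDP 2000 = Nominal GDP 2000 = 15.65·66 + 49.93·728 + 19.85·829 + 51.01·218 = 64957.77.
Real GDP 2008 (at 2000 prices) = 15.65·68 + 49.93·1101 + 19.85·554 + 51.01·216 = 78052.19.
Real growth = 78052.19/64957.77 − 1 = 0.2016.

20.16%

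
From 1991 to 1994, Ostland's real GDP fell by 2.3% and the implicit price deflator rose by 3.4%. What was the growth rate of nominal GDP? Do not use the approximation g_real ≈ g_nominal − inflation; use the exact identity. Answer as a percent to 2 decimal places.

1.02%

(1 + g_nom) = (1 + g_real)(1 + π) = 0.9770 × 1.0340 = 1.01022.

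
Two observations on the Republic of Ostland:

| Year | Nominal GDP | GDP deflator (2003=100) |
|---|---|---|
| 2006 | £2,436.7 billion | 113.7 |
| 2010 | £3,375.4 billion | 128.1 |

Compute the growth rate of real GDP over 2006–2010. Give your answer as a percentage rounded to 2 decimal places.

Deflate each year: 2006 → 2436.7/1.137 = 2143.10; 2010 → 3375.4/1.281 = 2634.97.
So real GDP changed by 2634.97/2143.10 − 1 = 0.2295, i.e. 22.95%.

22.95%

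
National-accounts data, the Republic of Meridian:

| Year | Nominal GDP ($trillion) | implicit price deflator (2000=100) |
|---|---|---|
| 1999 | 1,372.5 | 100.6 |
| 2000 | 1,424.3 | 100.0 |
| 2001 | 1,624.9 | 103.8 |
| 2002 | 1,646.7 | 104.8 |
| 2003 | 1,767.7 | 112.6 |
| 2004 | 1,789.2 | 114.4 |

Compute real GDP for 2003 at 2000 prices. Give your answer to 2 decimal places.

Real GDP 2003 = 1767.7 / 1.126 = 1569.89.

$1,569.89 trillion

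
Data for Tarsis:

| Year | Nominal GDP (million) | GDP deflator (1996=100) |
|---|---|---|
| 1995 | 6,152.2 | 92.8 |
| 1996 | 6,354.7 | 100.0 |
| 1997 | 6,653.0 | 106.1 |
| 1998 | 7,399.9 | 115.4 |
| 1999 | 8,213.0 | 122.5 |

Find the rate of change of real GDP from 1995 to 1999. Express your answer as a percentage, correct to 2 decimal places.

Real GDP 1995 = 6152.2/0.928 = 6629.53.
Real GDP 1999 = 8213.0/1.225 = 6704.49.
Change = 6704.49/6629.53 − 1 = 0.0113.

1.13%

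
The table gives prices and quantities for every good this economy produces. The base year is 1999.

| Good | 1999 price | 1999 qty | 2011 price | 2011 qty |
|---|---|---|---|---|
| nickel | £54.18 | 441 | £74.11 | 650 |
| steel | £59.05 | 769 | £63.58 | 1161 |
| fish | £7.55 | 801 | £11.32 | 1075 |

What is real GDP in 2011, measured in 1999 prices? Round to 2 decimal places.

Real GDP 2011 = Σ (p_1999 × q_2011) = 54.18·650 + 59.05·1161 + 7.55·1075 = 111890.30.

£111890.30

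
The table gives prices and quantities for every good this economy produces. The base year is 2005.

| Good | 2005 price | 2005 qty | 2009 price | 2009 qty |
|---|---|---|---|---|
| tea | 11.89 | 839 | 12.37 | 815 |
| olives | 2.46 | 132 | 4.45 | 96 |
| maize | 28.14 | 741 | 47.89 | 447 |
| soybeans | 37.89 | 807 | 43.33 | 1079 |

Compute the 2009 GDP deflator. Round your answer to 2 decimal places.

Nominal GDP 2009 = 12.37·815 + 4.45·96 + 47.89·447 + 43.33·1079 = 78668.65.
Real GDP 2009 (at 2005 prices) = 11.89·815 + 2.46·96 + 28.14·447 + 37.89·1079 = 63388.40.
Deflator = Nominal/Real × 100 = 78668.65/63388.40 × 100 = 124.106.

124.11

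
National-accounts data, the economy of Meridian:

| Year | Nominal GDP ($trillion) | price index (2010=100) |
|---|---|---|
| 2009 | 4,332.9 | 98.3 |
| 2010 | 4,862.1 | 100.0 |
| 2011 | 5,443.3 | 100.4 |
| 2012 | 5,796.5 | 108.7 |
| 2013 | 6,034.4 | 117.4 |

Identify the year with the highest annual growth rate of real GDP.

2010: real = 4862.1/1.000 = 4862.10; growth vs 2009 (4407.83) = 10.31%.
2011: real = 5443.3/1.004 = 5421.61; growth vs 2010 (4862.10) = 11.51%.
2012: real = 5796.5/1.087 = 5332.57; growth vs 2011 (5421.61) = -1.64%.
2013: real = 6034.4/1.174 = 5140.03; growth vs 2012 (5332.57) = -3.61%.

2011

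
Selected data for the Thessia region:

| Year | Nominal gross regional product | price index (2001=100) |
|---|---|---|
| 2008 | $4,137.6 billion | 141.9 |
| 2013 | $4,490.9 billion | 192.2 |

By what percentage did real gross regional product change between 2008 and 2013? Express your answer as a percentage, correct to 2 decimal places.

-19.87%

Real gross regional product 2008 = 4137.6 / 1.419 = 2915.86.
Real gross regional product 2013 = 4490.9 / 1.922 = 2336.58.
Real growth = 2336.58 / 2915.86 − 1 = -0.1987.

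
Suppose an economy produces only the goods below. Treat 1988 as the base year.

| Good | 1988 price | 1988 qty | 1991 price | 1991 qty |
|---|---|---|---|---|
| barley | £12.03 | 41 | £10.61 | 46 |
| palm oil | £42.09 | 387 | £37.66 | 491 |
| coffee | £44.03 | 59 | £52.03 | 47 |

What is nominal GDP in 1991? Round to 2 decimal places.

Nominal GDP 1991 = Σ (p_1991 × q_1991) = 10.61·46 + 37.66·491 + 52.03·47 = 21424.53.

£21424.53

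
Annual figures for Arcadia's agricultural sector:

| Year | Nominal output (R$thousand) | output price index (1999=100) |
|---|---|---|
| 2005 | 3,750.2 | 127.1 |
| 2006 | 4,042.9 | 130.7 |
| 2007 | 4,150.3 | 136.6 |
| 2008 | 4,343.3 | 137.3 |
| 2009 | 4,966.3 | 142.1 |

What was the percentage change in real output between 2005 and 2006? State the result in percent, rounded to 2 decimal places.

Real output 2005 = 3750.2/1.271 = 2950.59.
Real output 2006 = 4042.9/1.307 = 3093.27.
Change = 3093.27/2950.59 − 1 = 0.0484.

4.84%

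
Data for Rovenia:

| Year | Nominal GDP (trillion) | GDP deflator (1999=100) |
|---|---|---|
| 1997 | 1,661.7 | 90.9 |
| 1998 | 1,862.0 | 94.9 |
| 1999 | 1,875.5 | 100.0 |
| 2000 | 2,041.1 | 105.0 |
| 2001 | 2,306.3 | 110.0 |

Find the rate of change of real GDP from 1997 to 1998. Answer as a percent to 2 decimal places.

Real GDP 1997 = 1661.7/0.909 = 1828.05.
Real GDP 1998 = 1862.0/0.949 = 1962.07.
Change = 1962.07/1828.05 − 1 = 0.0733.

7.33%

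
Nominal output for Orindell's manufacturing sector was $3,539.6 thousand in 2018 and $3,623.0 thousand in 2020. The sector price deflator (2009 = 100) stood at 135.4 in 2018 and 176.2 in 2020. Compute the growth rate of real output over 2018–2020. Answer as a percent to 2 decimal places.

-21.34%

Deflate each year: 2018 → 3539.6/1.354 = 2614.18; 2020 → 3623.0/1.762 = 2056.19.
So real output changed by 2056.19/2614.18 − 1 = -0.2134, i.e. -21.34%.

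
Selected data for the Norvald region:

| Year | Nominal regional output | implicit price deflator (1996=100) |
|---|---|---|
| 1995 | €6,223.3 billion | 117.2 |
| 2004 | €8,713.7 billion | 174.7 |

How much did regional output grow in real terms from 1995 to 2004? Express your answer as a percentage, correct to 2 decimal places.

Deflate each year: 1995 → 6223.3/1.172 = 5309.98; 2004 → 8713.7/1.747 = 4987.81.
So real regional output changed by 4987.81/5309.98 − 1 = -0.0607, i.e. -6.07%.

-6.07%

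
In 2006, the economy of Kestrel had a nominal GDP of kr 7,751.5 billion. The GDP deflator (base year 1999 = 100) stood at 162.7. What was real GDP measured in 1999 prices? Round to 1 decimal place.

Real GDP = Nominal / (GDP deflator/100) = 7751.5 / 1.627 = 4764.29.

kr 4,764.3 billion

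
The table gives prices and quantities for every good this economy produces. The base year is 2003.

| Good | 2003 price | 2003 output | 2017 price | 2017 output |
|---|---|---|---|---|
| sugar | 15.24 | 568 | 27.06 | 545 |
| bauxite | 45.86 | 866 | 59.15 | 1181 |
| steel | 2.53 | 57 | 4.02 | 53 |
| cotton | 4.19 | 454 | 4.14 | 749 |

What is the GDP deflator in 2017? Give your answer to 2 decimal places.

133.74

Nominal GDP 2017 = 27.06·545 + 59.15·1181 + 4.02·53 + 4.14·749 = 87917.77.
Real GDP 2017 (at 2003 prices) = 15.24·545 + 45.86·1181 + 2.53·53 + 4.19·749 = 65738.86.
Deflator = Nominal/Real × 100 = 87917.77/65738.86 × 100 = 133.738.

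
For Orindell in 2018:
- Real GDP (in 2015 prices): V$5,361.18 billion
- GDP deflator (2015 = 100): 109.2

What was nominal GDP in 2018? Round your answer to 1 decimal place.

Nominal GDP = Real × (GDP deflator/100) = 5361.18 × 1.092 = 5854.41.

V$5,854.4 billion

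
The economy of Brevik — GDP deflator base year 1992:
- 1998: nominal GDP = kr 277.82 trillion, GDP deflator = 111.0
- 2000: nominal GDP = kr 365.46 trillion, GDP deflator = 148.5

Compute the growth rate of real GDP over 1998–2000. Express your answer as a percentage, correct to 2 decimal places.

Deflate each year: 1998 → 277.82/1.110 = 250.29; 2000 → 365.46/1.485 = 246.10.
So real GDP changed by 246.10/250.29 − 1 = -0.0167, i.e. -1.67%.

-1.67%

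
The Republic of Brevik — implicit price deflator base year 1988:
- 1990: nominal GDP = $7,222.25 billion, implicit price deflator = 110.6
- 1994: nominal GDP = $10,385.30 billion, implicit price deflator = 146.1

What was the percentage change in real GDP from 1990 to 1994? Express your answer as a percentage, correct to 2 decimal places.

Deflate each year: 1990 → 7222.25/1.106 = 6530.06; 1994 → 10385.30/1.461 = 7108.35.
So real GDP changed by 7108.35/6530.06 − 1 = 0.0886, i.e. 8.86%.

8.86%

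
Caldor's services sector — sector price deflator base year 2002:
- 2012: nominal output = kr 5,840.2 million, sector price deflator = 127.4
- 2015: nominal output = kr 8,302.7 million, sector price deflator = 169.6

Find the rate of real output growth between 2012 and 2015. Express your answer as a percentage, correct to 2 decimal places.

6.79%

Real output 2012 = 5840.2 / 1.274 = 4584.14.
Real output 2015 = 8302.7 / 1.696 = 4895.46.
Real growth = 4895.46 / 4584.14 − 1 = 0.0679.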